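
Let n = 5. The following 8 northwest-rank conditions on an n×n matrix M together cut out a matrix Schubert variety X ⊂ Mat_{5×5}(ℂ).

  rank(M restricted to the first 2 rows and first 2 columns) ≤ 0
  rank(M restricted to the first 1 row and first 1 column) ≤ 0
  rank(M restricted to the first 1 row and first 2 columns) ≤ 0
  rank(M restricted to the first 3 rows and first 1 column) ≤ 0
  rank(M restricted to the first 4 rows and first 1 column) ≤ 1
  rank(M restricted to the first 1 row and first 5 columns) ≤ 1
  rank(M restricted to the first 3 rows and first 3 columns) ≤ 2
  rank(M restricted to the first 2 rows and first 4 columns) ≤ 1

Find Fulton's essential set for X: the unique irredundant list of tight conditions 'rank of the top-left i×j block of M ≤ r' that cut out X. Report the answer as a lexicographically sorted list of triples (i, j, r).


Reconstructing r_w from the 8 given conditions:

  row 1: 0, 0, 1, 1, 1
  row 2: 0, 0, 1, 1, 2
  row 3: 0, 1, 2, 2, 3
  row 4: 1, 2, 3, 3, 4
  row 5: 1, 2, 3, 4, 5

reading off 1-entries of Δ²R: w = (3, 5, 2, 1, 4).

Fulton essential set (3 of the 6 Rothe cells):

[(2, 2, 0), (2, 4, 1), (3, 1, 0)]


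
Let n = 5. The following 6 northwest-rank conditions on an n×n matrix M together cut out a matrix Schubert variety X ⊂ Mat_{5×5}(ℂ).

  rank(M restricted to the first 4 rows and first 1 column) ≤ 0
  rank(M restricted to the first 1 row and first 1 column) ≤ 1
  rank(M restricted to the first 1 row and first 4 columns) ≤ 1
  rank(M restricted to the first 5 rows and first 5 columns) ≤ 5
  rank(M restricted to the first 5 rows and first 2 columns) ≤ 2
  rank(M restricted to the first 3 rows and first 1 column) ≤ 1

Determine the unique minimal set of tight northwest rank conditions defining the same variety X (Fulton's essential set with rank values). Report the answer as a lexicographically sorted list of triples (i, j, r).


Recovering R(i,j) via the rank-extension bound from the 6 conditions:

  i=1: 0 1 1 1 1
  i=2: 0 1 2 2 2
  i=3: 0 1 2 3 3
  i=4: 0 1 2 3 4
  i=5: 1 2 3 4 5

the unique w with this rank table is (2, 3, 4, 5, 1).

D(w) has 4 cells with 1 SE-corner; essential set:

[(4, 1, 0)]


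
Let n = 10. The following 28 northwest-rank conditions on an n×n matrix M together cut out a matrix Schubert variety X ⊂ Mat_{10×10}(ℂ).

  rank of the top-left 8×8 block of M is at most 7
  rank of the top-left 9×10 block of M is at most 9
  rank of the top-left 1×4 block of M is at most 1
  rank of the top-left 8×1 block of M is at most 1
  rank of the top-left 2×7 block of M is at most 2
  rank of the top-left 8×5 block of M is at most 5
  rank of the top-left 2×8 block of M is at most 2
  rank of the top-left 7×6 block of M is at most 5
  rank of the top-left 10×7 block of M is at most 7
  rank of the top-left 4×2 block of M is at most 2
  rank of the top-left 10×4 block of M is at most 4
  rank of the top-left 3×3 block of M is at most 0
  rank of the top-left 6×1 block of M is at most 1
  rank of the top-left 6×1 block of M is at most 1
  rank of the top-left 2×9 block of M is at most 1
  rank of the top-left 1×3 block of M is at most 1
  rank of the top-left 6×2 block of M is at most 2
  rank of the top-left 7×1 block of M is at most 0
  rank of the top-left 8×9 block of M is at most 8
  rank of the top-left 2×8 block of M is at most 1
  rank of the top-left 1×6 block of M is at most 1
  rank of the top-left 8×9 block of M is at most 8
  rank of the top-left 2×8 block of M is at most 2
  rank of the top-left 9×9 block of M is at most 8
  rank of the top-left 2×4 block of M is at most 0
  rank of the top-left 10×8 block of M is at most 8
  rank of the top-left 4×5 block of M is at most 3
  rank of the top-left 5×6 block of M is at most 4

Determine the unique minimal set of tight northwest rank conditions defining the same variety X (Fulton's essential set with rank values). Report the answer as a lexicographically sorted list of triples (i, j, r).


Computing R[i][j] = min implied NW-rank bound (n=10, 28 conditions):

  0 | 0 | 0 | 0 | 1 | 1 | 1 | 1 | 1 | 1
  0 | 0 | 0 | 0 | 1 | 1 | 1 | 1 | 1 | 2
  0 | 0 | 0 | 1 | 2 | 2 | 2 | 2 | 2 | 3
  0 | 1 | 1 | 2 | 3 | 3 | 3 | 3 | 3 | 4
  0 | 1 | 2 | 3 | 4 | 4 | 4 | 4 | 4 | 5
  0 | 1 | 2 | 3 | 4 | 5 | 5 | 5 | 5 | 6
  0 | 1 | 2 | 3 | 4 | 5 | 6 | 6 | 6 | 7
  1 | 2 | 3 | 4 | 5 | 6 | 7 | 7 | 7 | 8
  1 | 2 | 3 | 4 | 5 | 6 | 7 | 8 | 8 | 9
  1 | 2 | 3 | 4 | 5 | 6 | 7 | 8 | 9 | 10

giving w = (5, 10, 4, 2, 3, 6, 7, 1, 8, 9) via Δ²R.

4 SE-corners of the 19-cell Rothe diagram give Ess(w):

[(2, 4, 0), (2, 9, 1), (3, 3, 0), (7, 1, 0)]


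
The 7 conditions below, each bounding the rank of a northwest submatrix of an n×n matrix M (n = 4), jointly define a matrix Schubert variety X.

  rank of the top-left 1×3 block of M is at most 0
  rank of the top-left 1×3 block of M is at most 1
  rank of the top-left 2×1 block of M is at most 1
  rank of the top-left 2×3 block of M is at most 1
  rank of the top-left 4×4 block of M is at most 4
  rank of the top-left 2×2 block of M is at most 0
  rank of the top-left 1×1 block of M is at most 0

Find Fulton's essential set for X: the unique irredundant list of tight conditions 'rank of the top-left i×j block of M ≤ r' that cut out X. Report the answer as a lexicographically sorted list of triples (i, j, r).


The tightest implied rank at each (i,j), from the 7 conditions:

  row 1: 0 | 0 | 0 | 1
  row 2: 0 | 0 | 1 | 2
  row 3: 1 | 1 | 2 | 3
  row 4: 1 | 2 | 3 | 4

reading off 1-entries of Δ²R: w = (4, 3, 1, 2).

ℓ(w)=5; the 2 essential cells (i,j,r):

[(1, 3, 0), (2, 2, 0)]


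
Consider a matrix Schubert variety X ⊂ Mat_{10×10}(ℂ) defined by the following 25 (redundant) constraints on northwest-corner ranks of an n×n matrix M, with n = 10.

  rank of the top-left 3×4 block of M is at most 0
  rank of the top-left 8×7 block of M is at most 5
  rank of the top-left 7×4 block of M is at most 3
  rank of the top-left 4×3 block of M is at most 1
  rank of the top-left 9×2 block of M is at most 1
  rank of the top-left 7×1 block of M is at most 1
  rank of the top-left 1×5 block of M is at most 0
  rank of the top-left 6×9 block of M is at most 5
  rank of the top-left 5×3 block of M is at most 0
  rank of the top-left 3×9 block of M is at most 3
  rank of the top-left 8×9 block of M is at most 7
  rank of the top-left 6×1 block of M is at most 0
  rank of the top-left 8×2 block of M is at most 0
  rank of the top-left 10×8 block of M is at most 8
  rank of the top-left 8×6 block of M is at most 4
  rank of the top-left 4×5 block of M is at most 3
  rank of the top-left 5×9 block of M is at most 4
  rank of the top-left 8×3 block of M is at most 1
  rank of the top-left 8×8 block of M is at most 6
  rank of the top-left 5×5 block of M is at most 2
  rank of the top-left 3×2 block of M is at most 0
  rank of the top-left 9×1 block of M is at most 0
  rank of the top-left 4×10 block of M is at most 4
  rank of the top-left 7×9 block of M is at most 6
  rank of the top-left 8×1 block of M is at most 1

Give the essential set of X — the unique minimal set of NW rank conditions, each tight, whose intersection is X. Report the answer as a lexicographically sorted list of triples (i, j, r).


Propagating the 25 rank bounds to every northwest block:

  i=1: 0, 0, 0, 0, 0, 1, 1, 1, 1, 1
  i=2: 0, 0, 0, 0, 1, 2, 2, 2, 2, 2
  i=3: 0, 0, 0, 0, 1, 2, 3, 3, 3, 3
  i=4: 0, 0, 0, 1, 2, 3, 4, 4, 4, 4
  i=5: 0, 0, 0, 1, 2, 3, 4, 4, 4, 5
  i=6: 0, 0, 1, 2, 3, 4, 5, 5, 5, 6
  i=7: 0, 0, 1, 2, 3, 4, 5, 6, 6, 7
  i=8: 0, 0, 1, 2, 3, 4, 5, 6, 7, 8
  i=9: 0, 1, 2, 3, 4, 5, 6, 7, 8, 9
  i=10: 1, 2, 3, 4, 5, 6, 7, 8, 9, 10

so w = (6, 5, 7, 4, 10, 3, 8, 9, 2, 1).

D(w) has 28 cells with 6 SE-corners; essential set:

[(1, 5, 0), (3, 4, 0), (5, 3, 0), (5, 9, 4), (8, 2, 0), (9, 1, 0)]


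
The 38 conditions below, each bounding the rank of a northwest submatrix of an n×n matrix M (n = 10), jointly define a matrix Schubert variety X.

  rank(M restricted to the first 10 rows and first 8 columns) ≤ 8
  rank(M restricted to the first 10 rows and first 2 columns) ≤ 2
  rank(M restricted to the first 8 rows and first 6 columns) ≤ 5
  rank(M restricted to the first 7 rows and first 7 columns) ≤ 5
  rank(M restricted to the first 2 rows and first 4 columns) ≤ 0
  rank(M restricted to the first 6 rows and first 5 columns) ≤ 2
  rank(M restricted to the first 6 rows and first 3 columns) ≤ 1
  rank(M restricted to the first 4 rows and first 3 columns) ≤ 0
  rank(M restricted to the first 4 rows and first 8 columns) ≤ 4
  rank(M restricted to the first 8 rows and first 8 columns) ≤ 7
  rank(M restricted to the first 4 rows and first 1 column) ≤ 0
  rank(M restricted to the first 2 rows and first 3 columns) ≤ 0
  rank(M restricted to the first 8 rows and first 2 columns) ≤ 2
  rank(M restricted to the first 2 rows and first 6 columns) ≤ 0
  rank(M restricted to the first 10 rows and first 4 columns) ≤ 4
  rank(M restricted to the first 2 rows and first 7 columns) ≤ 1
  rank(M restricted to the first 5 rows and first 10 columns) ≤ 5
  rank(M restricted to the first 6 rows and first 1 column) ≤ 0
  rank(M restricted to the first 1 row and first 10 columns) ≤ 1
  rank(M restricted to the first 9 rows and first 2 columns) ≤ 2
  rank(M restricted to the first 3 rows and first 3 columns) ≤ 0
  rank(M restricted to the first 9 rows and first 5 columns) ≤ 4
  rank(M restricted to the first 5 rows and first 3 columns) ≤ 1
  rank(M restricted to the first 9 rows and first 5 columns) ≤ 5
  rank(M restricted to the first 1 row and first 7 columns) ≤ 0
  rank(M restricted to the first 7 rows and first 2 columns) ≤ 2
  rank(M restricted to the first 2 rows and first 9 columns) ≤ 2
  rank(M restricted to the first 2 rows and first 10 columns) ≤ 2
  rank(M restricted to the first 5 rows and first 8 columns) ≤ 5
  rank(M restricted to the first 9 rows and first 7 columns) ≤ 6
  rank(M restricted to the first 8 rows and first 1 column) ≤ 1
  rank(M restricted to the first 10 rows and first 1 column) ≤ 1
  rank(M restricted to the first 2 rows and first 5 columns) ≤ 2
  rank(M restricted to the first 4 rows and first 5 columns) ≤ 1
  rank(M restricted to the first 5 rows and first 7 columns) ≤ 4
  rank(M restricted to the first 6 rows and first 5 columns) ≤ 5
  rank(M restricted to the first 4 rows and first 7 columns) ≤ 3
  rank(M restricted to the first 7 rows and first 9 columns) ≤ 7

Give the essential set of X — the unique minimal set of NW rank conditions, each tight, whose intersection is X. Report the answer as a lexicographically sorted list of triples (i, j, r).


Reconstructing r_w from the 38 given conditions:

  0  0  0  0  0  0  0  1  1  1
  0  0  0  0  0  0  1  2  2  2
  0  0  0  1  1  1  2  3  3  3
  0  0  0  1  1  2  3  4  4  4
  0  1  1  2  2  3  4  5  5  5
  0  1  1  2  2  3  4  5  6  6
  1  2  2  3  3  4  5  6  7  7
  1  2  3  4  4  5  6  7  8  8
  1  2  3  4  4  5  6  7  8  9
  1  2  3  4  5  6  7  8  9  10

second differences of R give the permutation w = (8, 7, 4, 6, 2, 9, 1, 3, 10, 5).

Rothe diagram D(w) (25 cells), 8 SE-corners (essential conditions):

[(1, 7, 0), (2, 6, 0), (4, 3, 0), (4, 5, 1), (6, 1, 0), (6, 3, 1), (6, 5, 2), (9, 5, 4)]


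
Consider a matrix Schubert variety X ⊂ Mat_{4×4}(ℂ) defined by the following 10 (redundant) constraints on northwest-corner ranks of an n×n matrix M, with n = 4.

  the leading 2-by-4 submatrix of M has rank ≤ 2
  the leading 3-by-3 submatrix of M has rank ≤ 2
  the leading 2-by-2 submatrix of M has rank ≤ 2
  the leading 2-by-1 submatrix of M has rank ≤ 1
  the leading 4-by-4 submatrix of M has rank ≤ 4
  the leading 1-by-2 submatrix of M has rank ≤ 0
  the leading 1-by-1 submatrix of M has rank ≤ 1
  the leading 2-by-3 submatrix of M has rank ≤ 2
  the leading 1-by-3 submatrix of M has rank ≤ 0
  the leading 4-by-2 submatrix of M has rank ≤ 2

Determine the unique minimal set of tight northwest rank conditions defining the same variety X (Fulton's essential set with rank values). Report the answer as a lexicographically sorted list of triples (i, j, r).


Propagating the 10 rank bounds to every northwest block:

  row 1: 0, 0, 0, 1
  row 2: 1, 1, 1, 2
  row 3: 1, 2, 2, 3
  row 4: 1, 2, 3, 4

reading off 1-entries of Δ²R: w = (4, 1, 2, 3).

ℓ(w)=3; the 1 essential cell (i,j,r):

[(1, 3, 0)]


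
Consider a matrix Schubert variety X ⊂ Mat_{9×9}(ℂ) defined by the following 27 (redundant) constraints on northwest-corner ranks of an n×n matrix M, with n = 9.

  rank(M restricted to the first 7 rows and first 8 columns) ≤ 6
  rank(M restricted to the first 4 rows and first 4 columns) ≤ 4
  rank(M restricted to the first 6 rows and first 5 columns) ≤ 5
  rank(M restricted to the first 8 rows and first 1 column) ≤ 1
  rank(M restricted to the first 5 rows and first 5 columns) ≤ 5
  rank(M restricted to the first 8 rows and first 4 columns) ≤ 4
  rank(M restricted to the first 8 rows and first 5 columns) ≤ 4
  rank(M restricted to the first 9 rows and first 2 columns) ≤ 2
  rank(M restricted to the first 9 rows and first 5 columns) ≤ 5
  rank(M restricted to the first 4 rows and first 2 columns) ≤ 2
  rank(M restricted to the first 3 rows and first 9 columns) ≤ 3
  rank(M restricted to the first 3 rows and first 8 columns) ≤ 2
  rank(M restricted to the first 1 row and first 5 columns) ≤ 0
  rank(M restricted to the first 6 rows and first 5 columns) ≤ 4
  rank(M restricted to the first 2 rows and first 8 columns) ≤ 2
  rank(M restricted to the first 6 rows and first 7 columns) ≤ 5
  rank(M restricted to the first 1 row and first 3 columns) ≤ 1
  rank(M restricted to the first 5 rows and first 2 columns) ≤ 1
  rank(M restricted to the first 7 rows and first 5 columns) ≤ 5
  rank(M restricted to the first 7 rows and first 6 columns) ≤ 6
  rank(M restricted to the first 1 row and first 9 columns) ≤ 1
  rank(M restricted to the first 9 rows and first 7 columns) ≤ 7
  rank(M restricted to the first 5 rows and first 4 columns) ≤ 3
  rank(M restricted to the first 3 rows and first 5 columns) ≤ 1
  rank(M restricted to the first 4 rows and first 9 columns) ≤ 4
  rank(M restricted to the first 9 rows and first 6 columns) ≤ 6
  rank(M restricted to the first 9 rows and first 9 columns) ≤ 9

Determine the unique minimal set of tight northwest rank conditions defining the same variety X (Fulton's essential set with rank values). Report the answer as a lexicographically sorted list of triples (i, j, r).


Reconstructing r_w from the 27 given conditions:

  i=1: 0 | 0 | 0 | 0 | 0 | 1 | 1 | 1 | 1
  i=2: 1 | 1 | 1 | 1 | 1 | 2 | 2 | 2 | 2
  i=3: 1 | 1 | 1 | 1 | 1 | 2 | 2 | 2 | 3
  i=4: 1 | 1 | 2 | 2 | 2 | 3 | 3 | 3 | 4
  i=5: 1 | 1 | 2 | 3 | 3 | 4 | 4 | 4 | 5
  i=6: 1 | 2 | 3 | 4 | 4 | 5 | 5 | 5 | 6
  i=7: 1 | 2 | 3 | 4 | 4 | 5 | 6 | 6 | 7
  i=8: 1 | 2 | 3 | 4 | 4 | 5 | 6 | 7 | 8
  i=9: 1 | 2 | 3 | 4 | 5 | 6 | 7 | 8 | 9

giving w = (6, 1, 9, 3, 4, 2, 7, 8, 5) via Δ²R.

D(w) has 15 cells with 5 SE-corners; essential set:

[(1, 5, 0), (3, 5, 1), (3, 8, 2), (5, 2, 1), (8, 5, 4)]


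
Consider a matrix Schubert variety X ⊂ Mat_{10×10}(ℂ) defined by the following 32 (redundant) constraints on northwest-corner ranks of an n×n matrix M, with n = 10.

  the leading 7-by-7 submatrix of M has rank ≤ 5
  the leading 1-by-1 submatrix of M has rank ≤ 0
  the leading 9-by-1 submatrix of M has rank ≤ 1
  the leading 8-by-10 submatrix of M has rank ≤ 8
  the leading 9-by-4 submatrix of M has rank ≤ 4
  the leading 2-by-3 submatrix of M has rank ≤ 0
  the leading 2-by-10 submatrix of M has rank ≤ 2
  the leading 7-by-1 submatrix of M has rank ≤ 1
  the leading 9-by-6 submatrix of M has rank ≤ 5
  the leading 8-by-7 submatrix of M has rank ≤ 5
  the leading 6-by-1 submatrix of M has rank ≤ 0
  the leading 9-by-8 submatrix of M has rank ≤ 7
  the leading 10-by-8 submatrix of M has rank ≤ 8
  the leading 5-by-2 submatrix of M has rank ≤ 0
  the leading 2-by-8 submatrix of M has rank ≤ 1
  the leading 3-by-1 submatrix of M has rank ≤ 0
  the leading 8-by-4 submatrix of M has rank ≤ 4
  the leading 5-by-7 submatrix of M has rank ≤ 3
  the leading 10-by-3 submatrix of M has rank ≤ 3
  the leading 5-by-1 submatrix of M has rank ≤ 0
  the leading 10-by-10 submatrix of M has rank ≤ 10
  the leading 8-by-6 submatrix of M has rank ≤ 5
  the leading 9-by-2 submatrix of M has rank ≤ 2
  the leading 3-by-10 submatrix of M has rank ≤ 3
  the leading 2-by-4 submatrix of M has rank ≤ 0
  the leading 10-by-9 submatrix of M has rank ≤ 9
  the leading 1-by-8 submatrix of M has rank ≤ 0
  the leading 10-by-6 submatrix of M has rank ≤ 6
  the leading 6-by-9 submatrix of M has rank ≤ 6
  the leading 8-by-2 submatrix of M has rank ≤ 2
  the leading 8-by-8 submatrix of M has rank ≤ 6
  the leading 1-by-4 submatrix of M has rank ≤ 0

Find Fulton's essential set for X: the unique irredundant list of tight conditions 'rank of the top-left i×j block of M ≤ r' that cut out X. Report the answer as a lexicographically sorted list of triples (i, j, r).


Reconstructing r_w from the 32 given conditions:

  R[1]: 0  0  0  0  0  0  0  0  1  1
  R[2]: 0  0  0  0  1  1  1  1  2  2
  R[3]: 0  0  1  1  2  2  2  2  3  3
  R[4]: 0  0  1  2  3  3  3  3  4  4
  R[5]: 0  0  1  2  3  3  3  4  5  5
  R[6]: 0  1  2  3  4  4  4  5  6  6
  R[7]: 1  2  3  4  5  5  5  6  7  7
  R[8]: 1  2  3  4  5  5  5  6  7  8
  R[9]: 1  2  3  4  5  5  6  7  8  9
  R[10]: 1  2  3  4  5  6  7  8  9  10

second differences of R give the permutation w = (9, 5, 3, 4, 8, 2, 1, 10, 7, 6).

D(w) has 24 cells with 7 SE-corners; essential set:

[(1, 8, 0), (2, 4, 0), (5, 2, 0), (5, 7, 3), (6, 1, 0), (8, 7, 5), (9, 6, 5)]


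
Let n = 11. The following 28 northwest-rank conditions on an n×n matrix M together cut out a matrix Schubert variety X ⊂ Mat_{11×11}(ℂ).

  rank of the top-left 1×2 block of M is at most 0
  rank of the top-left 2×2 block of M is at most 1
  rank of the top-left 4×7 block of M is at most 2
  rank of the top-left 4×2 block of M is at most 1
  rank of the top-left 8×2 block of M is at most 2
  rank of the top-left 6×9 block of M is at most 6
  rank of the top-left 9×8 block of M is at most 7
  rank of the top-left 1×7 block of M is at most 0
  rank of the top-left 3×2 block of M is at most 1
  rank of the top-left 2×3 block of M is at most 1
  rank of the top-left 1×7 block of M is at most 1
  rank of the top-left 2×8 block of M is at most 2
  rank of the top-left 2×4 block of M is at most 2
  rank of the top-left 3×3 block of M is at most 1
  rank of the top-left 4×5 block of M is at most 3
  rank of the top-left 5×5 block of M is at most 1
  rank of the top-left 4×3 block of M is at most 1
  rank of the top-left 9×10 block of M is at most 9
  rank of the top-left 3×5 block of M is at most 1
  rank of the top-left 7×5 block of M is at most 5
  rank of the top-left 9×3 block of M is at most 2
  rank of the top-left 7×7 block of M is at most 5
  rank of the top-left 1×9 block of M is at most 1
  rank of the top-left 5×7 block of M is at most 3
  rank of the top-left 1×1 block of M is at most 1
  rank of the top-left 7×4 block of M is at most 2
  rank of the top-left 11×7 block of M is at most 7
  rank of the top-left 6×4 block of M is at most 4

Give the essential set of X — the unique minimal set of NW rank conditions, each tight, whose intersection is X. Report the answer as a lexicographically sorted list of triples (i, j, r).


Recovering R(i,j) via the rank-extension bound from the 28 conditions:

  R[1]: 0 0 0 0 0 0 0 1 1 1 1
  R[2]: 1 1 1 1 1 1 1 2 2 2 2
  R[3]: 1 1 1 1 1 2 2 3 3 3 3
  R[4]: 1 1 1 1 1 2 2 3 4 4 4
  R[5]: 1 1 1 1 1 2 3 4 5 5 5
  R[6]: 1 2 2 2 2 3 4 5 6 6 6
  R[7]: 1 2 2 2 3 4 5 6 7 7 7
  R[8]: 1 2 2 3 4 5 6 7 8 8 8
  R[9]: 1 2 2 3 4 5 6 7 8 9 9
  R[10]: 1 2 3 4 5 6 7 8 9 10 10
  R[11]: 1 2 3 4 5 6 7 8 9 10 11

the unique w with this rank table is (8, 1, 6, 9, 7, 2, 5, 4, 10, 3, 11).

|D(w)|=24, |Ess(w)|=5:

[(1, 7, 0), (4, 7, 2), (5, 5, 1), (7, 4, 2), (9, 3, 2)]


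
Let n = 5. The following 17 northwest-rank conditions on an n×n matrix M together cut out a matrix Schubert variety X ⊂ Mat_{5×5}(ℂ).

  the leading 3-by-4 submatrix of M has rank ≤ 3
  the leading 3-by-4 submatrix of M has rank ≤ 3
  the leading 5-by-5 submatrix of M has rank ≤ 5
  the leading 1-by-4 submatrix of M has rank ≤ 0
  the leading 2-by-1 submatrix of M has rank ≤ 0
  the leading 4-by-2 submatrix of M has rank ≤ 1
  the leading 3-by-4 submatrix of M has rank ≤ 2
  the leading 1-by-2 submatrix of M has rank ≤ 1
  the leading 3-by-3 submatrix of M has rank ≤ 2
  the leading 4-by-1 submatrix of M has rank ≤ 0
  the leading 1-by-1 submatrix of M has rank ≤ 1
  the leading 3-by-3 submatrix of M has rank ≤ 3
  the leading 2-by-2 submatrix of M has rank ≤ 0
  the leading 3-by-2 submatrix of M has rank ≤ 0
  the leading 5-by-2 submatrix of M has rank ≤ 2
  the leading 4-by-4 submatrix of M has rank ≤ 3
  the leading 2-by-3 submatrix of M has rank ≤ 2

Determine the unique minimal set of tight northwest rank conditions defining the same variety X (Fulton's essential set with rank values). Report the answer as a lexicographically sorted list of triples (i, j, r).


The tightest implied rank at each (i,j), from the 17 conditions:

  R[1]: 0 0 0 0 1
  R[2]: 0 0 1 1 2
  R[3]: 0 0 1 2 3
  R[4]: 0 1 2 3 4
  R[5]: 1 2 3 4 5

second differences of R give the permutation w = (5, 3, 4, 2, 1).

D(w) has 9 cells with 3 SE-corners; essential set:

[(1, 4, 0), (3, 2, 0), (4, 1, 0)]


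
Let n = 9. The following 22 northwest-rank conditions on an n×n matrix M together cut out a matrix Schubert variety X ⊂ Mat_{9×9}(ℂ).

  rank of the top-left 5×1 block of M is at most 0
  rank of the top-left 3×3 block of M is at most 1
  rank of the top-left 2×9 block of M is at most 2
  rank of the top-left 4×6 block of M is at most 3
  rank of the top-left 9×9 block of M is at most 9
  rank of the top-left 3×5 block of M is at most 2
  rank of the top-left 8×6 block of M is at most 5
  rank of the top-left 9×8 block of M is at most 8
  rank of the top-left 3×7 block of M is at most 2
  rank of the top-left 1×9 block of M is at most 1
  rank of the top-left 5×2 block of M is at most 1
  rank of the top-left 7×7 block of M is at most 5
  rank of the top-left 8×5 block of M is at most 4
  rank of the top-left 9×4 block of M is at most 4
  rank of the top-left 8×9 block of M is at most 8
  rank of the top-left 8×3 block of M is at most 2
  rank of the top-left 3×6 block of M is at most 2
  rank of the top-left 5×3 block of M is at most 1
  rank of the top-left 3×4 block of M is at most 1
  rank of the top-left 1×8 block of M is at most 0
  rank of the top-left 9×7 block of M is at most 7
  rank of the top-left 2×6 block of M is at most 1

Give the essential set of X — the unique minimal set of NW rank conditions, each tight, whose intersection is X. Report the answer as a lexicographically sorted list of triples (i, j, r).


Recovering R(i,j) via the rank-extension bound from the 22 conditions:

  0 0 0 0 0 0 0 0 1
  0 1 1 1 1 1 1 1 2
  0 1 1 1 2 2 2 2 3
  0 1 1 2 3 3 3 3 4
  0 1 1 2 3 4 4 4 5
  1 2 2 3 4 5 5 5 6
  1 2 2 3 4 5 5 6 7
  1 2 2 3 4 5 6 7 8
  1 2 3 4 5 6 7 8 9

second differences of R give the permutation w = (9, 2, 5, 4, 6, 1, 8, 7, 3).

|D(w)|=19, |Ess(w)|=6:

[(1, 8, 0), (3, 4, 1), (5, 1, 0), (5, 3, 1), (7, 7, 5), (8, 3, 2)]


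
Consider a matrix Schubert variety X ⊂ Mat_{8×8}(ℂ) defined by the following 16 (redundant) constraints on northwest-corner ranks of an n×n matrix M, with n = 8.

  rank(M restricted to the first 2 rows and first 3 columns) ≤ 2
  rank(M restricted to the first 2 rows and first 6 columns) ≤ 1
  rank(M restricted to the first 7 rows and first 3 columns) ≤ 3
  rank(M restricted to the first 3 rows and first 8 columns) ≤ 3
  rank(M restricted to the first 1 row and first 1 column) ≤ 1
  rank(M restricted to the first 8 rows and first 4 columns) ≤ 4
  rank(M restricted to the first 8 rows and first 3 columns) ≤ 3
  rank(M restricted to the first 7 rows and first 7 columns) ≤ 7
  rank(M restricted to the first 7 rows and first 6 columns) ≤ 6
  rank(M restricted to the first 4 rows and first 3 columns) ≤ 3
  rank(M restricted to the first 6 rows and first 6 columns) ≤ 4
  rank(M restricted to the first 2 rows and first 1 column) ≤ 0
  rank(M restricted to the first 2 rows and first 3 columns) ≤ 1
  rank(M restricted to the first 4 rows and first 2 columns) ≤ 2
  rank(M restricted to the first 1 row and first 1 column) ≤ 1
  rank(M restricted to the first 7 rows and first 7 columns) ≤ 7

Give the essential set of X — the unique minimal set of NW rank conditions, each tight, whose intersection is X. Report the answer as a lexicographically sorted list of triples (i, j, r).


Recovering R(i,j) via the rank-extension bound from the 16 conditions:

  0  1  1  1  1  1  1  1
  0  1  1  1  1  1  2  2
  1  2  2  2  2  2  3  3
  1  2  3  3  3  3  4  4
  1  2  3  4  4  4  5  5
  1  2  3  4  4  4  5  6
  1  2  3  4  5  5  6  7
  1  2  3  4  5  6  7  8

second differences of R give the permutation w = (2, 7, 1, 3, 4, 8, 5, 6).

Rothe diagram D(w) (8 cells), 3 SE-corners (essential conditions):

[(2, 1, 0), (2, 6, 1), (6, 6, 4)]


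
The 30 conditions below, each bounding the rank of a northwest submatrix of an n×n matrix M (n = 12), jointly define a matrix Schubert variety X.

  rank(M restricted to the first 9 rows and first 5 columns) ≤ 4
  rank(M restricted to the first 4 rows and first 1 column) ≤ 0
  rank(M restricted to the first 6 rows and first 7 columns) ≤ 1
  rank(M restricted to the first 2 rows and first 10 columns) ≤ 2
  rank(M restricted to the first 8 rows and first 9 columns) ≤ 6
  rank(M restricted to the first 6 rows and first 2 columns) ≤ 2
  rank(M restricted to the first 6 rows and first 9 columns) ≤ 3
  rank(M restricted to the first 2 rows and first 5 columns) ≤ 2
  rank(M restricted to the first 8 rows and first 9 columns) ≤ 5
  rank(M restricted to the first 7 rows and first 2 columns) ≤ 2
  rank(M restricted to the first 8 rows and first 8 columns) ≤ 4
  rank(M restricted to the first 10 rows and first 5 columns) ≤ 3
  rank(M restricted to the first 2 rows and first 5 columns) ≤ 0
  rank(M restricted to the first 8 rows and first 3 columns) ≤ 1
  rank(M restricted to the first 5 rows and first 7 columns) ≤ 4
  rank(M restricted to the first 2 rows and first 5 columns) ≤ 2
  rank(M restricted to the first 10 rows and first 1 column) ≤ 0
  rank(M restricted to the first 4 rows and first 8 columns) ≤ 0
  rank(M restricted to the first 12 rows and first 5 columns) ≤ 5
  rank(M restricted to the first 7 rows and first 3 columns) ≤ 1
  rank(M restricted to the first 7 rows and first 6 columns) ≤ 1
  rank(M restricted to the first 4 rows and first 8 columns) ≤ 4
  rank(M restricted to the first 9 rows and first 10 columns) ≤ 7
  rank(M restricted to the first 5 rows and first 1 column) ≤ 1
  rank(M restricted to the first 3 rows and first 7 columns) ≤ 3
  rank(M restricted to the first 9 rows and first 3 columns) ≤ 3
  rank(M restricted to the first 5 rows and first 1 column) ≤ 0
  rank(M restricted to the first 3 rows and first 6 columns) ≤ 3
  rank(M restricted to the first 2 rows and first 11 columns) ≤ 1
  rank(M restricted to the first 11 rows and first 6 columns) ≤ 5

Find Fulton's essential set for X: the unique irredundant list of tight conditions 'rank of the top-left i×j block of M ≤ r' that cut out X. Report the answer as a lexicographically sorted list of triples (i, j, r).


The tightest implied rank at each (i,j), from the 30 conditions:

  R[1]: 0  0  0  0  0  0  0  0  1  1  1  1
  R[2]: 0  0  0  0  0  0  0  0  1  1  1  2
  R[3]: 0  0  0  0  0  0  0  0  1  2  2  3
  R[4]: 0  0  0  0  0  0  0  0  1  2  3  4
  R[5]: 0  1  1  1  1  1  1  1  2  3  4  5
  R[6]: 0  1  1  1  1  1  1  2  3  4  5  6
  R[7]: 0  1  1  1  1  1  2  3  4  5  6  7
  R[8]: 0  1  1  2  2  2  3  4  5  6  7  8
  R[9]: 0  1  2  3  3  3  4  5  6  7  8  9
  R[10]: 0  1  2  3  3  4  5  6  7  8  9  10
  R[11]: 1  2  3  4  4  5  6  7  8  9  10  11
  R[12]: 1  2  3  4  5  6  7  8  9  10  11  12

so w = (9, 12, 10, 11, 2, 8, 7, 4, 3, 6, 1, 5).

Fulton essential set (7 of the 51 Rothe cells):

[(2, 11, 1), (4, 8, 0), (6, 7, 1), (7, 6, 1), (8, 3, 1), (10, 1, 0), (10, 5, 3)]


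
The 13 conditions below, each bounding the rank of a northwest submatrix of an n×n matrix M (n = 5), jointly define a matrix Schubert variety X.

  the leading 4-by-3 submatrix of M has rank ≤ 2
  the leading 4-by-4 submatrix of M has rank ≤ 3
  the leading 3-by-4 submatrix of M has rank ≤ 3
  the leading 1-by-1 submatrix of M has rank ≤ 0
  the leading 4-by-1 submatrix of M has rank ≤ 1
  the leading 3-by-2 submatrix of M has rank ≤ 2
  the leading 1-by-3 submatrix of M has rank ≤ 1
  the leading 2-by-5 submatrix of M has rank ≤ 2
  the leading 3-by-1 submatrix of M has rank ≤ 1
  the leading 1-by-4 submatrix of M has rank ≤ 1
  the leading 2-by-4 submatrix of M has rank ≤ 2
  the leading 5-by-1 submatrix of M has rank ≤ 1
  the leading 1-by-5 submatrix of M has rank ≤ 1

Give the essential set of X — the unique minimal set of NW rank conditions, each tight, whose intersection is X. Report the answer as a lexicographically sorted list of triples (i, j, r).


Rank table r_w(5×5) implied by the 13 constraints:

  row 1: 0  1  1  1  1
  row 2: 1  2  2  2  2
  row 3: 1  2  2  3  3
  row 4: 1  2  2  3  4
  row 5: 1  2  3  4  5

so w = (2, 1, 4, 5, 3).

Fulton essential set (2 of the 3 Rothe cells):

[(1, 1, 0), (4, 3, 2)]


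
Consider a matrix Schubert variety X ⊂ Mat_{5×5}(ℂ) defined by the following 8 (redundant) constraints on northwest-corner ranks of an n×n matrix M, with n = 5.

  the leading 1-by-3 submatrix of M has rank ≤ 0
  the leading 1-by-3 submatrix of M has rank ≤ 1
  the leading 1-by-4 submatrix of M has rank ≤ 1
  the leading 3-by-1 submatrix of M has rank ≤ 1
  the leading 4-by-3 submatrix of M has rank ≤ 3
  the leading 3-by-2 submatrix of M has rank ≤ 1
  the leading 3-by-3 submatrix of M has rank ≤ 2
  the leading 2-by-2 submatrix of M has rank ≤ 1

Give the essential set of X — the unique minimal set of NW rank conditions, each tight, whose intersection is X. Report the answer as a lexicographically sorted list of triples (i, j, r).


Propagating the 8 rank bounds to every northwest block:

  i=1: 0, 0, 0, 1, 1
  i=2: 1, 1, 1, 2, 2
  i=3: 1, 1, 2, 3, 3
  i=4: 1, 2, 3, 4, 4
  i=5: 1, 2, 3, 4, 5

second differences of R give the permutation w = (4, 1, 3, 2, 5).

2 SE-corners of the 4-cell Rothe diagram give Ess(w):

[(1, 3, 0), (3, 2, 1)]


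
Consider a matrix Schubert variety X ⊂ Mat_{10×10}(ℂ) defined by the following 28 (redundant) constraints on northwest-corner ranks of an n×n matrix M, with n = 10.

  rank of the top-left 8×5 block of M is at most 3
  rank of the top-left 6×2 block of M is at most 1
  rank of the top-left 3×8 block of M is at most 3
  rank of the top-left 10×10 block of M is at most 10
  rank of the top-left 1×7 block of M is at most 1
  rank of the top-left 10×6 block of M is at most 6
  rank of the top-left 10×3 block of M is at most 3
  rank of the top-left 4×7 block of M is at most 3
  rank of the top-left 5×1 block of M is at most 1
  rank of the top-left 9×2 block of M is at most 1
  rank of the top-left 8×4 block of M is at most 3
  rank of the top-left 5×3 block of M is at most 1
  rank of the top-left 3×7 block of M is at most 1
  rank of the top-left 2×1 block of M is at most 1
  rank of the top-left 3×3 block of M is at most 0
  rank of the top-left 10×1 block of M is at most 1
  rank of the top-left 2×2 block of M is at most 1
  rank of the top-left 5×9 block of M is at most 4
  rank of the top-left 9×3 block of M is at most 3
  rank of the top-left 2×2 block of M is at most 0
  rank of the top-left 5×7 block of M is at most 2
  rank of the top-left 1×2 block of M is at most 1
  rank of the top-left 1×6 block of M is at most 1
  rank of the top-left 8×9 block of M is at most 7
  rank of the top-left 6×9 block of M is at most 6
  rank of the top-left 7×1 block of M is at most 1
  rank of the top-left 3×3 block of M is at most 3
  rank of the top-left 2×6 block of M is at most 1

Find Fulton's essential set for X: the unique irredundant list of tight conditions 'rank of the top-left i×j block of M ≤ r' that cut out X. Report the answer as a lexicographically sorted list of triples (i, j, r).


The tightest implied rank at each (i,j), from the 28 conditions:

  row 1: 0 0 0 1 1 1 1 1 1 1
  row 2: 0 0 0 1 1 1 1 2 2 2
  row 3: 0 0 0 1 1 1 1 2 3 3
  row 4: 1 1 1 2 2 2 2 3 4 4
  row 5: 1 1 1 2 2 2 2 3 4 5
  row 6: 1 1 2 3 3 3 3 4 5 6
  row 7: 1 1 2 3 3 4 4 5 6 7
  row 8: 1 1 2 3 3 4 5 6 7 8
  row 9: 1 1 2 3 4 5 6 7 8 9
  row 10: 1 2 3 4 5 6 7 8 9 10

reading off 1-entries of Δ²R: w = (4, 8, 9, 1, 10, 3, 6, 7, 5, 2).

D(w) has 26 cells with 6 SE-corners; essential set:

[(3, 3, 0), (3, 7, 1), (5, 3, 1), (5, 7, 2), (8, 5, 3), (9, 2, 1)]


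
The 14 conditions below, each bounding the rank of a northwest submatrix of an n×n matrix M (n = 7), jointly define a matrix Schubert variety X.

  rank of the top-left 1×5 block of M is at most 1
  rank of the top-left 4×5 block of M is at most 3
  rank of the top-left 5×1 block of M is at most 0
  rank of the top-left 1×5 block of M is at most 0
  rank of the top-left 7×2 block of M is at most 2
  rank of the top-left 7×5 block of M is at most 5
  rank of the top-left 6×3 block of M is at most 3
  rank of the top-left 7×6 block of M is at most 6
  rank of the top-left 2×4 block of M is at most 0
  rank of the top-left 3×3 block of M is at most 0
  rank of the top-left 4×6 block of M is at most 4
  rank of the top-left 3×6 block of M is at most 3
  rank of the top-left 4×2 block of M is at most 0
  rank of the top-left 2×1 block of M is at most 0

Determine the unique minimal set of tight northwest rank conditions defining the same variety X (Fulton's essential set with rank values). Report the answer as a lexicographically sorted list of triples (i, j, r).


Reconstructing r_w from the 14 given conditions:

  R[1]: 0  0  0  0  0  1  1
  R[2]: 0  0  0  0  1  2  2
  R[3]: 0  0  0  1  2  3  3
  R[4]: 0  0  1  2  3  4  4
  R[5]: 0  1  2  3  4  5  5
  R[6]: 1  2  3  4  5  6  6
  R[7]: 1  2  3  4  5  6  7

reading off 1-entries of Δ²R: w = (6, 5, 4, 3, 2, 1, 7).

ℓ(w)=15; the 5 essential cells (i,j,r):

[(1, 5, 0), (2, 4, 0), (3, 3, 0), (4, 2, 0), (5, 1, 0)]


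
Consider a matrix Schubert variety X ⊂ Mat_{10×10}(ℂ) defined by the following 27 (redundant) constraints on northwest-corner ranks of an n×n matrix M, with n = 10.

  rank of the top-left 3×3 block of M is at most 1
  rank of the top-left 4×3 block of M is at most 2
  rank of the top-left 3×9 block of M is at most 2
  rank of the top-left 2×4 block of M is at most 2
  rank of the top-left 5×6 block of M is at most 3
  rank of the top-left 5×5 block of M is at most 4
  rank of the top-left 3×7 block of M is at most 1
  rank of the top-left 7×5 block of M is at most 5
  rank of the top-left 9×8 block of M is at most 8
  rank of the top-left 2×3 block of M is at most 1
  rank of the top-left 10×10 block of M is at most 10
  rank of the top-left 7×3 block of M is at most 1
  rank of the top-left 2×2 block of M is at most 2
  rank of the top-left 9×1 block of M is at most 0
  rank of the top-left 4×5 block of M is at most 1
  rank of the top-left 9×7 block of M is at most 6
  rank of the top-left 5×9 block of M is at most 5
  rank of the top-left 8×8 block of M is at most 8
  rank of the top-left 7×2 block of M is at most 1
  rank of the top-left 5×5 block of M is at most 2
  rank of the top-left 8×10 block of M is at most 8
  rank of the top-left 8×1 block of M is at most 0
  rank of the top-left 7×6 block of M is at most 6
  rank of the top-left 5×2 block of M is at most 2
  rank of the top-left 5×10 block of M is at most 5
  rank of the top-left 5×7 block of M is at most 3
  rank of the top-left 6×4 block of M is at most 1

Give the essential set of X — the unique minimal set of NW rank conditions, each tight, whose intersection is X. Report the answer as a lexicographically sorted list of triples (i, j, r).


Computing R[i][j] = min implied NW-rank bound (n=10, 27 conditions):

  row 1: 0 1 1 1 1 1 1 1 1 1
  row 2: 0 1 1 1 1 1 1 2 2 2
  row 3: 0 1 1 1 1 1 1 2 2 3
  row 4: 0 1 1 1 1 2 2 3 3 4
  row 5: 0 1 1 1 2 3 3 4 4 5
  row 6: 0 1 1 1 2 3 4 5 5 6
  row 7: 0 1 1 2 3 4 5 6 6 7
  row 8: 0 1 2 3 4 5 6 7 7 8
  row 9: 0 1 2 3 4 5 6 7 8 9
  row 10: 1 2 3 4 5 6 7 8 9 10

the unique w with this rank table is (2, 8, 10, 6, 5, 7, 4, 3, 9, 1).

D(w) has 28 cells with 6 SE-corners; essential set:

[(3, 7, 1), (3, 9, 2), (4, 5, 1), (6, 4, 1), (7, 3, 1), (9, 1, 0)]


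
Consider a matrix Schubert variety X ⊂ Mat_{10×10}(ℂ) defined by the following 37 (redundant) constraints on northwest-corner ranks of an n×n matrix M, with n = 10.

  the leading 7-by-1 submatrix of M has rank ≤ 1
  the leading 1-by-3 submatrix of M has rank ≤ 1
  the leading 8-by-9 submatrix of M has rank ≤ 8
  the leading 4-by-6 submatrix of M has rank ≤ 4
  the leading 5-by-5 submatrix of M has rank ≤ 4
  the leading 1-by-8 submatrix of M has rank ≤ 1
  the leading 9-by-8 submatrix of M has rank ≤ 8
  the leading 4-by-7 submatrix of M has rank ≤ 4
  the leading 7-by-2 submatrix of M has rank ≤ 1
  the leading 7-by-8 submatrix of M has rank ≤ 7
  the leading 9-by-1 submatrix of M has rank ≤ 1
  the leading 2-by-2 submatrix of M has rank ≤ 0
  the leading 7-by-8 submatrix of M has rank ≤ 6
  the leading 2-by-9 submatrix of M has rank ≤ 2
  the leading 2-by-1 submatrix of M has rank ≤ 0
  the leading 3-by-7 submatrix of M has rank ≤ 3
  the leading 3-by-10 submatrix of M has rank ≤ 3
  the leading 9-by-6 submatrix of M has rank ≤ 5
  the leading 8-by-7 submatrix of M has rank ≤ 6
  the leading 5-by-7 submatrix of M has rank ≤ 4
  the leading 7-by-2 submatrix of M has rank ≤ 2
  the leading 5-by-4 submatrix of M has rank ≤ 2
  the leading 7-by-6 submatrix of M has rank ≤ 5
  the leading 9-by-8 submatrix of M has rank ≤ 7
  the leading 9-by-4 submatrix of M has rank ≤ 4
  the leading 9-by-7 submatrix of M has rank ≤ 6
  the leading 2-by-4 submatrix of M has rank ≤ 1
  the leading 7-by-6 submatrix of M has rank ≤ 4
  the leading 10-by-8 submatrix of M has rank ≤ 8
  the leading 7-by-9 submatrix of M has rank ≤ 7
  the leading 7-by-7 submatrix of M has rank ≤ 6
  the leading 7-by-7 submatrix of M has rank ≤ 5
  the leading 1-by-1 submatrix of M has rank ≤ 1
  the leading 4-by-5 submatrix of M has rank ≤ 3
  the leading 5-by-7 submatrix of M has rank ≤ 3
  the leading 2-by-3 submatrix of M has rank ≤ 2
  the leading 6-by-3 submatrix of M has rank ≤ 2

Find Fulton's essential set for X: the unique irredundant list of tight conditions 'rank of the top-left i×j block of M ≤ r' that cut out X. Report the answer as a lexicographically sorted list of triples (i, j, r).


Propagating the 37 rank bounds to every northwest block:

  R[1]: 0, 0, 1, 1, 1, 1, 1, 1, 1, 1
  R[2]: 0, 0, 1, 1, 2, 2, 2, 2, 2, 2
  R[3]: 1, 1, 2, 2, 3, 3, 3, 3, 3, 3
  R[4]: 1, 1, 2, 2, 3, 3, 3, 4, 4, 4
  R[5]: 1, 1, 2, 2, 3, 3, 3, 4, 5, 5
  R[6]: 1, 1, 2, 3, 4, 4, 4, 5, 6, 6
  R[7]: 1, 1, 2, 3, 4, 4, 5, 6, 7, 7
  R[8]: 1, 2, 3, 4, 5, 5, 6, 7, 8, 8
  R[9]: 1, 2, 3, 4, 5, 5, 6, 7, 8, 9
  R[10]: 1, 2, 3, 4, 5, 6, 7, 8, 9, 10

the unique w with this rank table is (3, 5, 1, 8, 9, 4, 7, 2, 10, 6).

Rothe diagram D(w) (17 cells), 7 SE-corners (essential conditions):

[(2, 2, 0), (2, 4, 1), (5, 4, 2), (5, 7, 3), (7, 2, 1), (7, 6, 4), (9, 6, 5)]


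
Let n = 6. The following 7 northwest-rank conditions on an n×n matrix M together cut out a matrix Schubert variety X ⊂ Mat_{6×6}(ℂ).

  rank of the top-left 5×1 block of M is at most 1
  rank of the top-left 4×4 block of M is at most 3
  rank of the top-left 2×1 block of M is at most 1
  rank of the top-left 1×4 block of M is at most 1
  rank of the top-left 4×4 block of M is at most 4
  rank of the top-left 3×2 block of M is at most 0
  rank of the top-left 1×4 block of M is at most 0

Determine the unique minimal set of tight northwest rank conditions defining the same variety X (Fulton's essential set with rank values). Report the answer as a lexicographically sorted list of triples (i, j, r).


Recovering R(i,j) via the rank-extension bound from the 7 conditions:

  R[1]: 0  0  0  0  1  1
  R[2]: 0  0  1  1  2  2
  R[3]: 0  0  1  2  3  3
  R[4]: 1  1  2  3  4  4
  R[5]: 1  2  3  4  5  5
  R[6]: 1  2  3  4  5  6

second differences of R give the permutation w = (5, 3, 4, 1, 2, 6).

D(w) has 8 cells with 2 SE-corners; essential set:

[(1, 4, 0), (3, 2, 0)]
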